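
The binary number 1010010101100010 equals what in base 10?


1010010101100010 in decimal = 42338

42338


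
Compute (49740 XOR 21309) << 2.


Step 1: 49740 ^ 21309 = 37233
Step 2: 37233 << 2 = 148932

148932


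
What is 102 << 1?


0b1100110 << 1 = 0b11001100 = 204

204


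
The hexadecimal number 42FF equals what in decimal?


42FF hex = 17151 decimal

17151


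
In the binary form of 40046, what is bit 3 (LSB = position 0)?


0b1001110001101110, position 3 = 1

1


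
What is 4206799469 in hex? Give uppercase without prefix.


4206799469 = FABEAA6D hex

FABEAA6D


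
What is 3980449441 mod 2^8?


3980449441 & 255 = 161

161


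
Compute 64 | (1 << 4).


64 | (1 << 4) = 64 | 16 = 80

80


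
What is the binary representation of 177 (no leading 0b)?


177 = 10110001 in binary

10110001


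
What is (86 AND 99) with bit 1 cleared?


Step 1: 86 & 99 = 66
Step 2: 66 & ~(1 << 1) = 64

64


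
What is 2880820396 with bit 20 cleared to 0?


2880820396 & ~(1 << 20) = 2879771820

2879771820


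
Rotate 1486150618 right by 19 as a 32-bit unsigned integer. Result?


Rotate 0b1011000100101001101101111011010 right by 19 (32-bit) = 0b10011011011110110100101100010010 = 2608548626

2608548626


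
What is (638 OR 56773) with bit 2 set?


Step 1: 638 | 56773 = 57343
Step 2: 57343 | (1 << 2) = 57343 | 4 = 57343

57343


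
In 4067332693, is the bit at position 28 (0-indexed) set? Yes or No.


0b11110010011011101001001001010101, bit 28 = 1. Yes

Yes


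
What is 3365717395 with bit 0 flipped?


3365717395 ^ (1 << 0) = 3365717395 ^ 1 = 3365717394

3365717394


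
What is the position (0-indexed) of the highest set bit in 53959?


0b1101001011000111. Highest set bit at position 15

15


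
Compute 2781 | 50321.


0b101011011101 | 0b1100010010010001 = 0b1100111011011101 = 52957

52957


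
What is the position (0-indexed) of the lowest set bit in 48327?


0b1011110011000111. Lowest set bit at position 0

0


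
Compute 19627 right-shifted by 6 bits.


0b100110010101011 >> 6 = 0b100110010 = 306

306


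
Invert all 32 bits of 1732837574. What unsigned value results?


1732837574 ^ 4294967295 = 2562129721

2562129721


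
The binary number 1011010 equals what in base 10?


1011010 in decimal = 90

90


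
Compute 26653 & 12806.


0b110100000011101 & 0b11001000000110 = 0b10000000000100 = 8196

8196


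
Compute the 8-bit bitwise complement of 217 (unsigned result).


~0b11011001 = 0b100110 = 38 (8-bit unsigned)

38


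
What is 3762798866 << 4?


0b11100000010001111100000100010010 << 4 = 0b111000000100011111000001000100100000 = 60204781856

60204781856


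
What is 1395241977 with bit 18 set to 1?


1395241977 | (1 << 18) = 1395241977 | 262144 = 1395504121

1395504121


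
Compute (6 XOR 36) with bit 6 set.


Step 1: 6 ^ 36 = 34
Step 2: 34 | (1 << 6) = 34 | 64 = 98

98


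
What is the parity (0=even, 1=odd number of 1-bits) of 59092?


0b1110011011010100 has 9 ones => parity 1

1


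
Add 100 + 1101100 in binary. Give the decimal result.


100 + 1101100 = 1110000 = 112

112


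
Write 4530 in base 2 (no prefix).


4530 = 1000110110010 in binary

1000110110010


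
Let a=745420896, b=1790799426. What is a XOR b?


745420896 ^ 1790799426 = 1188255266

1188255266


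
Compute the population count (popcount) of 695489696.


0b101001011101000101010010100000 has 12 set bits

12


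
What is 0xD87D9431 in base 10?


D87D9431 hex = 3632108593 decimal

3632108593


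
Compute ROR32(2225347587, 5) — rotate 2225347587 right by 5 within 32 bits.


Rotate 0b10000100101001000001110000000011 right by 5 (32-bit) = 0b11100001001010010000011100000 = 472195296

472195296


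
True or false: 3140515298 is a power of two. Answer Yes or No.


0b10111011001100000111010111100010. Multiple bits set => No

No


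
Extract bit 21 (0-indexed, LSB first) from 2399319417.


0b10001111000000101011010101111001, position 21 = 0

0


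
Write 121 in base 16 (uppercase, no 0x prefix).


121 = 79 hex

79


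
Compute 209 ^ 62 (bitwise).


0b11010001 ^ 0b111110 = 0b11101111 = 239

239


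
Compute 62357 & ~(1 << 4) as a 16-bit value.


62357 & ~(1 << 4) = 62341

62341


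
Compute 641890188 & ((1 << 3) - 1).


641890188 & 7 = 4

4


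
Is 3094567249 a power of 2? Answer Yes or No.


0b10111000011100110101100101010001. Multiple bits set => No

No


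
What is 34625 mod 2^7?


34625 & 127 = 65

65


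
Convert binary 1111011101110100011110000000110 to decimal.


1111011101110100011110000000110 in decimal = 2075802630

2075802630


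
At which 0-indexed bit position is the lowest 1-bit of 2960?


0b101110010000. Lowest set bit at position 4

4


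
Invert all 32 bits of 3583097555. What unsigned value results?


3583097555 ^ 4294967295 = 711869740

711869740


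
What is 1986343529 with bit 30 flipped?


1986343529 ^ (1 << 30) = 1986343529 ^ 1073741824 = 912601705

912601705


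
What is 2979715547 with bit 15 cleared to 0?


2979715547 & ~(1 << 15) = 2979682779

2979682779


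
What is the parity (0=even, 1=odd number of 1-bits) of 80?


0b1010000 has 2 ones => parity 0

0


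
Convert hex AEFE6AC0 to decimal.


AEFE6AC0 hex = 2935909056 decimal

2935909056


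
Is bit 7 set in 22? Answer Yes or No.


0b10110, bit 7 = 0. No

No


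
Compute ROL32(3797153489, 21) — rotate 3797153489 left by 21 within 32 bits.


Rotate 0b11100010010100111111011011010001 left by 21 (32-bit) = 0b11011010001111000100101001111110 = 3661384318

3661384318


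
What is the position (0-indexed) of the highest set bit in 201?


0b11001001. Highest set bit at position 7

7


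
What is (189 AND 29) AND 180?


Step 1: 189 & 29 = 29
Step 2: 29 & 180 = 20

20


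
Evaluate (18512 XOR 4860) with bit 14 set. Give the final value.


Step 1: 18512 ^ 4860 = 23212
Step 2: 23212 | (1 << 14) = 23212 | 16384 = 23212

23212


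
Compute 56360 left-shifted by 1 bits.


0b1101110000101000 << 1 = 0b11011100001010000 = 112720

112720


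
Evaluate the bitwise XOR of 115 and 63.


0b1110011 ^ 0b111111 = 0b1001100 = 76

76


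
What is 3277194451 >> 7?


0b11000011010101100000010011010011 >> 7 = 0b1100001101010110000001001 = 25603081

25603081


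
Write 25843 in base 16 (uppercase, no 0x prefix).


25843 = 64F3 hex

64F3


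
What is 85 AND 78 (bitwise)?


0b1010101 & 0b1001110 = 0b1000100 = 68

68


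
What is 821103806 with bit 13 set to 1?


821103806 | (1 << 13) = 821103806 | 8192 = 821111998

821111998


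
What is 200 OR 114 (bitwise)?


0b11001000 | 0b1110010 = 0b11111010 = 250

250


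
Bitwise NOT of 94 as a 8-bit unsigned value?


~0b1011110 = 0b10100001 = 161 (8-bit unsigned)

161


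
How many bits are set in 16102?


0b11111011100110 has 10 set bits

10


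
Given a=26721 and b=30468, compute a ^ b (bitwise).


26721 ^ 30468 = 8037

8037


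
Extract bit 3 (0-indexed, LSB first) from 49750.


0b1100001001010110, position 3 = 0

0


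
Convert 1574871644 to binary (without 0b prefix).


1574871644 = 1011101110111101010001001011100 in binary

1011101110111101010001001011100


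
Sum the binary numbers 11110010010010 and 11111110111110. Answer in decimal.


11110010010010 + 11111110111110 = 111110001010000 = 31824

31824


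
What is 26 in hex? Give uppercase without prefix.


26 = 1A hex

1A


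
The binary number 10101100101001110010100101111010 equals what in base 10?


10101100101001110010100101111010 in decimal = 2896636282

2896636282


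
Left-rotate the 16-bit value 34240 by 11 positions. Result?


Rotate 0b1000010111000000 left by 11 (16-bit) = 0b10000101110 = 1070

1070


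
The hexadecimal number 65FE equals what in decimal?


65FE hex = 26110 decimal

26110


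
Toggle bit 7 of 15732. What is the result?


15732 ^ (1 << 7) = 15732 ^ 128 = 15860

15860


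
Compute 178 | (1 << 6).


178 | (1 << 6) = 178 | 64 = 242

242


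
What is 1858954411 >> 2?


0b1101110110011010110010010101011 >> 2 = 0b11011101100110101100100101010 = 464738602

464738602


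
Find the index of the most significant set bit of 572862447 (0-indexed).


0b100010001001010010111111101111. Highest set bit at position 29

29


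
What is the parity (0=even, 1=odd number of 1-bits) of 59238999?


0b11100001111110101001010111 has 16 ones => parity 0

0


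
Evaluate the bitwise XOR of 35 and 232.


0b100011 ^ 0b11101000 = 0b11001011 = 203

203


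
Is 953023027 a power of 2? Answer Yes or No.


0b111000110011011111101000110011. Multiple bits set => No

No


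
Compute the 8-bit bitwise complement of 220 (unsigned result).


~0b11011100 = 0b100011 = 35 (8-bit unsigned)

35


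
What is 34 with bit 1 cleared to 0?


34 & ~(1 << 1) = 32

32


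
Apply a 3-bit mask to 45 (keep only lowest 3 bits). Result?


45 & 7 = 5

5


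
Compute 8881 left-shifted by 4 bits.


0b10001010110001 << 4 = 0b100010101100010000 = 142096

142096


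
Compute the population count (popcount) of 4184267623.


0b11111001011001101101101101100111 has 21 set bits

21


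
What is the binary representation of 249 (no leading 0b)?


249 = 11111001 in binary

11111001


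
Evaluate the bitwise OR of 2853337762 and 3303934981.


0b10101010000100100111101010100010 | 0b11000100111011100000110000000101 = 0b11101110111111100111111010100111 = 4009655975

4009655975


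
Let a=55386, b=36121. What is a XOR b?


55386 ^ 36121 = 21827

21827


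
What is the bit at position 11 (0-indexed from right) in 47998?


0b1011101101111110, position 11 = 1

1


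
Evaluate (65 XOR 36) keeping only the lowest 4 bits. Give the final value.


Step 1: 65 ^ 36 = 101
Step 2: 101 & 15 = 5

5


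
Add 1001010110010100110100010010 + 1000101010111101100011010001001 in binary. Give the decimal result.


1001010110010100110100010010 + 1000101010111101100011010001001 = 1001110101110000001001110011011 = 1320686491

1320686491


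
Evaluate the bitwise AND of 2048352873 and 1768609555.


0b1111010000101110110001001101001 & 0b1101001011010101101011100010011 = 0b1101000000000100100001000000001 = 1744978433

1744978433


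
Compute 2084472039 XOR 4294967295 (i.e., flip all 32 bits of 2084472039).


2084472039 ^ 4294967295 = 2210495256

2210495256


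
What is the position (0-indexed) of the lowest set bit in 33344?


0b1000001001000000. Lowest set bit at position 6

6


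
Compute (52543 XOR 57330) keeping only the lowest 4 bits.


Step 1: 52543 ^ 57330 = 4813
Step 2: 4813 & 15 = 13

13


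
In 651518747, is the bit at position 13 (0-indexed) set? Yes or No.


0b100110110101010110001100011011, bit 13 = 1. Yes

Yes


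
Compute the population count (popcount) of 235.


0b11101011 has 6 set bits

6


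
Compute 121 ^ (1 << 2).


121 ^ (1 << 2) = 121 ^ 4 = 125

125


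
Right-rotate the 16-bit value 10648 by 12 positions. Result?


Rotate 0b10100110011000 right by 12 (16-bit) = 0b1001100110000010 = 39298

39298


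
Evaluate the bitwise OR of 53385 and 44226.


0b1101000010001001 | 0b1010110011000010 = 0b1111110011001011 = 64715

64715


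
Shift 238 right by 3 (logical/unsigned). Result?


0b11101110 >> 3 = 0b11101 = 29

29


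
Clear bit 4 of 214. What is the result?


214 & ~(1 << 4) = 198

198


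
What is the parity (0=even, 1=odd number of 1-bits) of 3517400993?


0b11010001101001110100011110100001 has 16 ones => parity 0

0


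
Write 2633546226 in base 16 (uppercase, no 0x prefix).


2633546226 = 9CF8B9F2 hex

9CF8B9F2


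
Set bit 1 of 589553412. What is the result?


589553412 | (1 << 1) = 589553412 | 2 = 589553414

589553414


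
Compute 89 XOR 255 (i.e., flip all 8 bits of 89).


89 ^ 255 = 166

166


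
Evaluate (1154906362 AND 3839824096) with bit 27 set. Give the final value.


Step 1: 1154906362 & 3839824096 = 1154879712
Step 2: 1154879712 | (1 << 27) = 1154879712 | 134217728 = 1289097440

1289097440


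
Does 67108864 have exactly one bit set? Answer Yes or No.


0b100000000000000000000000000. Only one bit set => Yes

Yes


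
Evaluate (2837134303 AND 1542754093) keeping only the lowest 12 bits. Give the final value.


Step 1: 2837134303 & 1542754093 = 152046349
Step 2: 152046349 & 4095 = 2829

2829


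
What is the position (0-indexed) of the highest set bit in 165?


0b10100101. Highest set bit at position 7

7


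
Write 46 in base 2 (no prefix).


46 = 101110 in binary

101110


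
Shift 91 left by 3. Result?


0b1011011 << 3 = 0b1011011000 = 728

728


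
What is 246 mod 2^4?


246 & 15 = 6

6


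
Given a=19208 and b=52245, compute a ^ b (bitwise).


19208 ^ 52245 = 34589

34589


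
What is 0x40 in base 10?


40 hex = 64 decimal

64


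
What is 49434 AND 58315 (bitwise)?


0b1100000100011010 & 0b1110001111001011 = 0b1100000100001010 = 49418

49418


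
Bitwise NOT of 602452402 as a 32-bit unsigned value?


~0b100011111010001011000110110010 = 0b11011100000101110100111001001101 = 3692514893 (32-bit unsigned)

3692514893


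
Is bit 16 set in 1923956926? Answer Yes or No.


0b1110010101011010100000010111110, bit 16 = 1. Yes

Yes


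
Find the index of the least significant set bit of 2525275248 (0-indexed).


0b10010110100001001010010001110000. Lowest set bit at position 4

4


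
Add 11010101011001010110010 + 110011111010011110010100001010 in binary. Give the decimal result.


11010101011001010110010 + 110011111010011110010100001010 = 110100010101001001011110111100 = 877959100

877959100


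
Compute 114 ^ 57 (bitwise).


0b1110010 ^ 0b111001 = 0b1001011 = 75

75


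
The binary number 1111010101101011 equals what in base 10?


1111010101101011 in decimal = 62827

62827


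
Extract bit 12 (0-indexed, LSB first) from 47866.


0b1011101011111010, position 12 = 1

1


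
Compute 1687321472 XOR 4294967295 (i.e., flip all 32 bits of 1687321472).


1687321472 ^ 4294967295 = 2607645823

2607645823


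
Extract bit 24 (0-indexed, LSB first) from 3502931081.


0b11010000110010100111110010001001, position 24 = 0

0


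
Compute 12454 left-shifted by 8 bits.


0b11000010100110 << 8 = 0b1100001010011000000000 = 3188224

3188224


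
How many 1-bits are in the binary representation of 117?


0b1110101 has 5 set bits

5


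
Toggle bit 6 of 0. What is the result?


0 ^ (1 << 6) = 0 ^ 64 = 64

64


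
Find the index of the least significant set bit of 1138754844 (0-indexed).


0b1000011111000000000010100011100. Lowest set bit at position 2

2


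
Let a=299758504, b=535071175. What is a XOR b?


299758504 ^ 535071175 = 238647919

238647919


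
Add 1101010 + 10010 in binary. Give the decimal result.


1101010 + 10010 = 1111100 = 124

124


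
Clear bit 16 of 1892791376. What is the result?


1892791376 & ~(1 << 16) = 1892725840

1892725840


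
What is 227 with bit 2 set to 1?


227 | (1 << 2) = 227 | 4 = 231

231


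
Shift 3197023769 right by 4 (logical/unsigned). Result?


0b10111110100011101011011000011001 >> 4 = 0b1011111010001110101101100001 = 199813985

199813985


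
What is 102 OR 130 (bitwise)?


0b1100110 | 0b10000010 = 0b11100110 = 230

230


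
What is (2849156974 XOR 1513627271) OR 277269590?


Step 1: 2849156974 ^ 1513627271 = 4092244457
Step 2: 4092244457 | 277269590 = 4092526079

4092526079


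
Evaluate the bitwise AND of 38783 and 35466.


0b1001011101111111 & 0b1000101010001010 = 0b1000001000001010 = 33290

33290


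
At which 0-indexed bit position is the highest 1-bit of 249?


0b11111001. Highest set bit at position 7

7


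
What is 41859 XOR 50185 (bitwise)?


0b1010001110000011 ^ 0b1100010000001001 = 0b110011110001010 = 26506

26506


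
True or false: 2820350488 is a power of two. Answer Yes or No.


0b10101000000110110010001000011000. Multiple bits set => No

No


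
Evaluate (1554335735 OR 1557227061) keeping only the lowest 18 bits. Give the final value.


Step 1: 1554335735 | 1557227061 = 1559586807
Step 2: 1559586807 & 262143 = 92151

92151


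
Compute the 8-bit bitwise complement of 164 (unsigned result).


~0b10100100 = 0b1011011 = 91 (8-bit unsigned)

91


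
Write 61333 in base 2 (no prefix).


61333 = 1110111110010101 in binary

1110111110010101


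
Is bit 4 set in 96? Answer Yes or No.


0b1100000, bit 4 = 0. No

No


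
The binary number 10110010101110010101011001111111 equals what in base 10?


10110010101110010101011001111111 in decimal = 2998490751

2998490751


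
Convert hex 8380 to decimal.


8380 hex = 33664 decimal

33664


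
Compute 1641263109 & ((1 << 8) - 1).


1641263109 & 255 = 5

5


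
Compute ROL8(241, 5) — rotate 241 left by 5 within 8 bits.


Rotate 0b11110001 left by 5 (8-bit) = 0b111110 = 62

62


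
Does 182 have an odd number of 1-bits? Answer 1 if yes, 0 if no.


0b10110110 has 5 ones => parity 1

1


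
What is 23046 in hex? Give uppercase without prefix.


23046 = 5A06 hex

5A06


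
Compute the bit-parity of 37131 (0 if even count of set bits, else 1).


0b1001000100001011 has 6 ones => parity 0

0


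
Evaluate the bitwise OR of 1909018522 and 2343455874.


0b1110001110010010100111110011010 | 0b10001011101011100100110010000010 = 0b11111011111011110100111110011010 = 4226764698

4226764698


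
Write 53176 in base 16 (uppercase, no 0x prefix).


53176 = CFB8 hex

CFB8


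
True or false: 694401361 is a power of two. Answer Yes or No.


0b101001011000111011100101010001. Multiple bits set => No

No


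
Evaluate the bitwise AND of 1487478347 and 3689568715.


0b1011000101010010001111001001011 & 0b11011011111010100101100111001011 = 0b1011000101010000001100001001011 = 1487411275

1487411275


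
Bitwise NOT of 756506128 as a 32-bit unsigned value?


~0b101101000101110101111000010000 = 0b11010010111010001010000111101111 = 3538461167 (32-bit unsigned)

3538461167


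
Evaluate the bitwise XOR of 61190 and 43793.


0b1110111100000110 ^ 0b1010101100010001 = 0b100010000010111 = 17431

17431


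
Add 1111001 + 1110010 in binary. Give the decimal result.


1111001 + 1110010 = 11101011 = 235

235


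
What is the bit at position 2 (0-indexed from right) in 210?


0b11010010, position 2 = 0

0


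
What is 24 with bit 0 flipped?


24 ^ (1 << 0) = 24 ^ 1 = 25

25


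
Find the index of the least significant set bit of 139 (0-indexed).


0b10001011. Lowest set bit at position 0

0


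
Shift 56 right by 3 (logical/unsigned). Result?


0b111000 >> 3 = 0b111 = 7

7


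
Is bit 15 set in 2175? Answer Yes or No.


0b100001111111, bit 15 = 0. No

No


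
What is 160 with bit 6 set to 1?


160 | (1 << 6) = 160 | 64 = 224

224


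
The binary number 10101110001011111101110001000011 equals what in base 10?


10101110001011111101110001000011 in decimal = 2922372163

2922372163


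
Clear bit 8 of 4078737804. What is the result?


4078737804 & ~(1 << 8) = 4078737548

4078737548


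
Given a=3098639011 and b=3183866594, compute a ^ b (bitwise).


3098639011 ^ 3183866594 = 91523137

91523137


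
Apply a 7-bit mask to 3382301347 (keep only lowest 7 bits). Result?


3382301347 & 127 = 35

35


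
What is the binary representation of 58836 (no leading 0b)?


58836 = 1110010111010100 in binary

1110010111010100


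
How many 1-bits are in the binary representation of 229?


0b11100101 has 5 set bits

5


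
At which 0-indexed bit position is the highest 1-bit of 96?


0b1100000. Highest set bit at position 6

6


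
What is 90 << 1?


0b1011010 << 1 = 0b10110100 = 180

180


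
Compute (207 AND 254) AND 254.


Step 1: 207 & 254 = 206
Step 2: 206 & 254 = 206

206


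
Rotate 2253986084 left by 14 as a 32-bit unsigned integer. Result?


Rotate 0b10000110010110010001100100100100 left by 14 (32-bit) = 0b1000110010010010010000110010110 = 1179197846

1179197846


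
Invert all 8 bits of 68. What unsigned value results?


68 ^ 255 = 187

187


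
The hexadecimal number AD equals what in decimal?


AD hex = 173 decimal

173


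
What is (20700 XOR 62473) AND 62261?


Step 1: 20700 ^ 62473 = 42197
Step 2: 42197 & 62261 = 40981

40981


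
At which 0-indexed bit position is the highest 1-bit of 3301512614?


0b11000100110010010001010110100110. Highest set bit at position 31

31


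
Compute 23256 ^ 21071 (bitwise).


0b101101011011000 ^ 0b101001001001111 = 0b100010010111 = 2199

2199


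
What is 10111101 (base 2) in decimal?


10111101 in decimal = 189

189


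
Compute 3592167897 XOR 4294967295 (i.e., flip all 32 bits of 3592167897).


3592167897 ^ 4294967295 = 702799398

702799398


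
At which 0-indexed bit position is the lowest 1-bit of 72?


0b1001000. Lowest set bit at position 3

3


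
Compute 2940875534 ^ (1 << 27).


2940875534 ^ (1 << 27) = 2940875534 ^ 134217728 = 2806657806

2806657806


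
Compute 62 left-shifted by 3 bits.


0b111110 << 3 = 0b111110000 = 496

496


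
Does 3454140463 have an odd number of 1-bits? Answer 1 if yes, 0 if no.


0b11001101111000100000000000101111 has 14 ones => parity 0

0


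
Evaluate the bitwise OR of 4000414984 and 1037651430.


0b11101110011100010111110100001000 | 0b111101110110010100110111100110 = 0b11111111111110010111110111101110 = 4294540782

4294540782


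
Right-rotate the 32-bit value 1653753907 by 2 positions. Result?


Rotate 0b1100010100100100100100000110011 right by 2 (32-bit) = 0b11011000101001001001001000001100 = 3634663948

3634663948


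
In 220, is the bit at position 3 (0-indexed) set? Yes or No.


0b11011100, bit 3 = 1. Yes

Yes


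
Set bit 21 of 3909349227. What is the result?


3909349227 | (1 << 21) = 3909349227 | 2097152 = 3911446379

3911446379


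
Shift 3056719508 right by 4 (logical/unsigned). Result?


0b10110110001100011101011010010100 >> 4 = 0b1011011000110001110101101001 = 191044969

191044969


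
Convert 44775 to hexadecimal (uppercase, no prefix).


44775 = AEE7 hex

AEE7


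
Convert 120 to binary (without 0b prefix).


120 = 1111000 in binary

1111000


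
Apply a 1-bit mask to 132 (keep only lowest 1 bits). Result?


132 & 1 = 0

0


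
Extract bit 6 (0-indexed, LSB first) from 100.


0b1100100, position 6 = 1

1


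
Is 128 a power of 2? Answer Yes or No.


0b10000000. Only one bit set => Yes

Yes


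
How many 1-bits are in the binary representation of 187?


0b10111011 has 6 set bits

6


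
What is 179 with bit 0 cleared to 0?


179 & ~(1 << 0) = 178

178


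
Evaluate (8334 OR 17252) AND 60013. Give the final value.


Step 1: 8334 | 17252 = 25582
Step 2: 25582 & 60013 = 25196

25196


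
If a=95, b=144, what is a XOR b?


95 ^ 144 = 207

207


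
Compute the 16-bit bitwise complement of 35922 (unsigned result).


~0b1000110001010010 = 0b111001110101101 = 29613 (16-bit unsigned)

29613


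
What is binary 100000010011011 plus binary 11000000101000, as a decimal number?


100000010011011 + 11000000101000 = 111000011000011 = 28867

28867


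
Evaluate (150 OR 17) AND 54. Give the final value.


Step 1: 150 | 17 = 151
Step 2: 151 & 54 = 22

22


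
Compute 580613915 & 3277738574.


0b100010100110110111011100011011 & 0b11000011010111100101001001001110 = 0b10000110100101001000001010 = 35279370

35279370


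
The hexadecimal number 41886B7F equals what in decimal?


41886B7F hex = 1099459455 decimal

1099459455


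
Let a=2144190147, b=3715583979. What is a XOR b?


2144190147 ^ 3715583979 = 2730160424

2730160424


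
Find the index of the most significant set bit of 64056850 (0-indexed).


0b11110100010110111000010010. Highest set bit at position 25

25


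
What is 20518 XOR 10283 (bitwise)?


0b101000000100110 ^ 0b10100000101011 = 0b111100000001101 = 30733

30733


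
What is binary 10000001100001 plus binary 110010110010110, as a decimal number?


10000001100001 + 110010110010110 = 1000010111110111 = 34295

34295


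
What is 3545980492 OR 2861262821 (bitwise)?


0b11010011010110110101111001001100 | 0b10101010100010110110011111100101 = 0b11111011110110110111111111101101 = 4225466349

4225466349


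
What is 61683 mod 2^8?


61683 & 255 = 243

243


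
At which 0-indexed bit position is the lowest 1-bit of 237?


0b11101101. Lowest set bit at position 0

0


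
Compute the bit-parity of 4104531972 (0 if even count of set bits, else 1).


0b11110100101001100011000000000100 has 12 ones => parity 0

0


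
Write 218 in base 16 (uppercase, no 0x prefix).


218 = DA hex

DA


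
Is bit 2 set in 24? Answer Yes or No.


0b11000, bit 2 = 0. No

No


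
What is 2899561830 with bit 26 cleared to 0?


2899561830 & ~(1 << 26) = 2832452966

2832452966


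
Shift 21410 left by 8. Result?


0b101001110100010 << 8 = 0b10100111010001000000000 = 5480960

5480960


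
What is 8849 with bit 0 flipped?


8849 ^ (1 << 0) = 8849 ^ 1 = 8848

8848


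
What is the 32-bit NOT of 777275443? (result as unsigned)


~0b101110010101000100100000110011 = 0b11010001101010111011011111001100 = 3517691852 (32-bit unsigned)

3517691852


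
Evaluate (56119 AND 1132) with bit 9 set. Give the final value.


Step 1: 56119 & 1132 = 36
Step 2: 36 | (1 << 9) = 36 | 512 = 548

548


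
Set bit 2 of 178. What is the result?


178 | (1 << 2) = 178 | 4 = 182

182


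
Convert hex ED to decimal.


ED hex = 237 decimal

237


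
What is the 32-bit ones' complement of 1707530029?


1707530029 ^ 4294967295 = 2587437266

2587437266


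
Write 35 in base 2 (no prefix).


35 = 100011 in binary

100011


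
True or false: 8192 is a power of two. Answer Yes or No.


0b10000000000000. Only one bit set => Yes

Yes


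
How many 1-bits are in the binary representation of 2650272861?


0b10011101111101111111010001011101 has 22 set bits

22


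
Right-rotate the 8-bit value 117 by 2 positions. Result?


Rotate 0b1110101 right by 2 (8-bit) = 0b1011101 = 93

93


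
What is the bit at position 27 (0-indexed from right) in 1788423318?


0b1101010100110010010110010010110, position 27 = 1

1


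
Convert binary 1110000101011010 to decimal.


1110000101011010 in decimal = 57690

57690


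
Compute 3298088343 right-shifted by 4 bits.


0b11000100100101001101010110010111 >> 4 = 0b1100010010010100110101011001 = 206130521

206130521


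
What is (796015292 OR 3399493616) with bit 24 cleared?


Step 1: 796015292 | 3399493616 = 4025630716
Step 2: 4025630716 & ~(1 << 24) = 4008853500

4008853500


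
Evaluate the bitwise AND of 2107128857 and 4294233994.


0b1111101100110000011110000011001 & 0b11111111111101001100111110001010 = 0b1111101100100000000110000001000 = 2106592264

2106592264


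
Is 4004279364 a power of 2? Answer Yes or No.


0b11101110101011000111010001000100. Multiple bits set => No

No


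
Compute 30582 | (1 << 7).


30582 | (1 << 7) = 30582 | 128 = 30710

30710


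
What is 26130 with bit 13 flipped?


26130 ^ (1 << 13) = 26130 ^ 8192 = 17938

17938


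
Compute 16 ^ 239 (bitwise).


0b10000 ^ 0b11101111 = 0b11111111 = 255

255


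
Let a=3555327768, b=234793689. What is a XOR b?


3555327768 ^ 234793689 = 3726071233

3726071233


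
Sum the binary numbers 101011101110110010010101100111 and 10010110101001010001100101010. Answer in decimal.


101011101110110010010101100111 + 10010110101001010001100101010 = 111110100011111100100010010001 = 1049610385

1049610385


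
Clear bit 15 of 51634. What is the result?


51634 & ~(1 << 15) = 18866

18866


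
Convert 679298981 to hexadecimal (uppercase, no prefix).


679298981 = 287D47A5 hex

287D47A5


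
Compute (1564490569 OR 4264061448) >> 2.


Step 1: 1564490569 | 4264061448 = 4285037385
Step 2: 4285037385 >> 2 = 1071259346

1071259346


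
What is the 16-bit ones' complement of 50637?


50637 ^ 65535 = 14898

14898


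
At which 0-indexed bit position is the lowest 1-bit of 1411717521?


0b1010100001001010001100110010001. Lowest set bit at position 0

0


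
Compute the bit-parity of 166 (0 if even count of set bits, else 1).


0b10100110 has 4 ones => parity 0

0


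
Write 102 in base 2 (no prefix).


102 = 1100110 in binary

1100110


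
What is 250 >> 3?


0b11111010 >> 3 = 0b11111 = 31

31


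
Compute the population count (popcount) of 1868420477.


0b1101111010111011101010101111101 has 22 set bits

22


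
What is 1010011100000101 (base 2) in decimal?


1010011100000101 in decimal = 42757

42757


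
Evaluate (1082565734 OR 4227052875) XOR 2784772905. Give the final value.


Step 1: 1082565734 | 4227052875 = 4227315055
Step 2: 4227315055 ^ 2784772905 = 1577842246

1577842246


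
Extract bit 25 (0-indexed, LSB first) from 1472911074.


0b1010111110010101101011011100010, position 25 = 1

1


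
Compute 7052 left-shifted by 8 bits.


0b1101110001100 << 8 = 0b110111000110000000000 = 1805312

1805312


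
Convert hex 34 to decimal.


34 hex = 52 decimal

52


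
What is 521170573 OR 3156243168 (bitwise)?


0b11111000100000110111010001101 | 0b10111100001000000111001011100000 = 0b10111111001100000111111011101101 = 3207626477

3207626477


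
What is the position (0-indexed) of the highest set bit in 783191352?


0b101110101011101000110100111000. Highest set bit at position 29

29


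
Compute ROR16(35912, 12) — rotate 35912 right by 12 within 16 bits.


Rotate 0b1000110001001000 right by 12 (16-bit) = 0b1100010010001000 = 50312

50312


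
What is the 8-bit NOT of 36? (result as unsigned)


~0b100100 = 0b11011011 = 219 (8-bit unsigned)

219


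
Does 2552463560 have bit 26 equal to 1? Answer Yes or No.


0b10011000001000111000000011001000, bit 26 = 0. No

No


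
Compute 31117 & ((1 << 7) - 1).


31117 & 127 = 13

13


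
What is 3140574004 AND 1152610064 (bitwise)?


0b10111011001100010101101100110100 & 0b1000100101100110110111100010000 = 0b1100010100101100010000 = 3230480

3230480


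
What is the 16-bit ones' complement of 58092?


58092 ^ 65535 = 7443

7443


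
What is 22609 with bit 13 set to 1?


22609 | (1 << 13) = 22609 | 8192 = 30801

30801


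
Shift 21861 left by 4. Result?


0b101010101100101 << 4 = 0b1010101011001010000 = 349776

349776


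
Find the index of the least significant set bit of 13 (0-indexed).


0b1101. Lowest set bit at position 0

0


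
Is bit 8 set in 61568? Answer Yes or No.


0b1111000010000000, bit 8 = 0. No

No


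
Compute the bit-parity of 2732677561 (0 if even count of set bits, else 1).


0b10100010111000010101100110111001 has 16 ones => parity 0

0


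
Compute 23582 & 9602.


0b101110000011110 & 0b10010110000010 = 0b10000000010 = 1026

1026


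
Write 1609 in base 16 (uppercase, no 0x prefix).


1609 = 649 hex

649


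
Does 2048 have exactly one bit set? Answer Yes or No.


0b100000000000. Only one bit set => Yes

Yes


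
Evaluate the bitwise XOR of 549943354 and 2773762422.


0b100000110001110111100000111010 ^ 0b10100101010101000100000101110110 = 0b10000101100100110011100101001100 = 2241018188

2241018188


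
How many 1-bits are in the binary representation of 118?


0b1110110 has 5 set bits

5


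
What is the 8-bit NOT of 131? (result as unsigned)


~0b10000011 = 0b1111100 = 124 (8-bit unsigned)

124


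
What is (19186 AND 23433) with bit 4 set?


Step 1: 19186 & 23433 = 19072
Step 2: 19072 | (1 << 4) = 19072 | 16 = 19088

19088


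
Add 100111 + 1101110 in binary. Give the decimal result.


100111 + 1101110 = 10010101 = 149

149


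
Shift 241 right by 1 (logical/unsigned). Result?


0b11110001 >> 1 = 0b1111000 = 120

120


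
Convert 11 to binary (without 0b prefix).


11 = 1011 in binary

1011


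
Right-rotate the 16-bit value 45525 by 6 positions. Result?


Rotate 0b1011000111010101 right by 6 (16-bit) = 0b101011011000111 = 22215

22215


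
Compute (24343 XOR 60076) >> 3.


Step 1: 24343 ^ 60076 = 46523
Step 2: 46523 >> 3 = 5815

5815


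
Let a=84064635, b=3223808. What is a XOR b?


84064635 ^ 3223808 = 87263355

87263355


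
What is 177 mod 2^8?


177 & 255 = 177

177


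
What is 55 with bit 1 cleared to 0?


55 & ~(1 << 1) = 53

53


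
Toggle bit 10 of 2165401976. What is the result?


2165401976 ^ (1 << 10) = 2165401976 ^ 1024 = 2165403000

2165403000


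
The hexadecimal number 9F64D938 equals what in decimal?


9F64D938 hex = 2674186552 decimal

2674186552


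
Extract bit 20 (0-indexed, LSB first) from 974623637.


0b111010000101111001001110010101, position 20 = 1

1


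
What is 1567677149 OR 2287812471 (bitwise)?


0b1011101011100001101101011011101 | 0b10001000010111010011111101110111 = 0b11011101011111011111111111111111 = 3716022271

3716022271


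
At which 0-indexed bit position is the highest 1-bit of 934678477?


0b110111101101100000111111001101. Highest set bit at position 29

29


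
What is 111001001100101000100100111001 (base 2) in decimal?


111001001100101000100100111001 in decimal = 959613241

959613241


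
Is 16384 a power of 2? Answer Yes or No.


0b100000000000000. Only one bit set => Yes

Yes


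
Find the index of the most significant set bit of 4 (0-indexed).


0b100. Highest set bit at position 2

2


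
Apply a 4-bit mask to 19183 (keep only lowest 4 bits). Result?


19183 & 15 = 15

15


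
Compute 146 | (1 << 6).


146 | (1 << 6) = 146 | 64 = 210

210


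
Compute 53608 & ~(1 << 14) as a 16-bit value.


53608 & ~(1 << 14) = 37224

37224


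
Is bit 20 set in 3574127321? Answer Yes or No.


0b11010101000010001101101011011001, bit 20 = 0. No

No


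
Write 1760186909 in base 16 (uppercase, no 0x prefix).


1760186909 = 68EA521D hex

68EA521D


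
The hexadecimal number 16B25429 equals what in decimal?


16B25429 hex = 380785705 decimal

380785705


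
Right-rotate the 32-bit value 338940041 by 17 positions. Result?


Rotate 0b10100001100111101000010001001 right by 17 (32-bit) = 0b11101000010001001000101000011001 = 3896805913

3896805913


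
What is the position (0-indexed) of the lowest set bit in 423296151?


0b11001001110101111110010010111. Lowest set bit at position 0

0


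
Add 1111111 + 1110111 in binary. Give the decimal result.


1111111 + 1110111 = 11110110 = 246

246


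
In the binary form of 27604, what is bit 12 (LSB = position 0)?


0b110101111010100, position 12 = 0

0


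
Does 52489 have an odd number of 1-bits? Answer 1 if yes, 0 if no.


0b1100110100001001 has 7 ones => parity 1

1


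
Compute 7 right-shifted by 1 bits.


0b111 >> 1 = 0b11 = 3

3


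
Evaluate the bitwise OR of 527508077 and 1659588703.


0b11111011100010010001001101101 | 0b1100010111010110101000001011111 = 0b1111111111110110111001001111111 = 2147185279

2147185279


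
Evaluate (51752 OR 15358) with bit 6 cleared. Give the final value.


Step 1: 51752 | 15358 = 64510
Step 2: 64510 & ~(1 << 6) = 64446

64446


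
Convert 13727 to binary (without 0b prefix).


13727 = 11010110011111 in binary

11010110011111


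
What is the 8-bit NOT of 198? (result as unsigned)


~0b11000110 = 0b111001 = 57 (8-bit unsigned)

57


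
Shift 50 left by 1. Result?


0b110010 << 1 = 0b1100100 = 100

100


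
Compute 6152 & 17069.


0b1100000001000 & 0b100001010101101 = 0b1000 = 8

8


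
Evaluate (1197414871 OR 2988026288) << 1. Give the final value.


Step 1: 1197414871 | 2988026288 = 4150245879
Step 2: 4150245879 << 1 = 8300491758

8300491758


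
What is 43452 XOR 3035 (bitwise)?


0b1010100110111100 ^ 0b101111011011 = 0b1010001001100111 = 41575

41575


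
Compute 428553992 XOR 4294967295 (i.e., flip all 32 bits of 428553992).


428553992 ^ 4294967295 = 3866413303

3866413303


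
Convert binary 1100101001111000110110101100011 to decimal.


1100101001111000110110101100011 in decimal = 1698458979

1698458979


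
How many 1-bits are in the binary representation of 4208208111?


0b11111010110101000010100011101111 has 19 set bits

19


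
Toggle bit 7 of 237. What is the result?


237 ^ (1 << 7) = 237 ^ 128 = 109

109


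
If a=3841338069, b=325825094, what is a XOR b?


3841338069 ^ 325825094 = 4154300563

4154300563


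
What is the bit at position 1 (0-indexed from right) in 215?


0b11010111, position 1 = 1

1


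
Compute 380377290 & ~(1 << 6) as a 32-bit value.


380377290 & ~(1 << 6) = 380377226

380377226


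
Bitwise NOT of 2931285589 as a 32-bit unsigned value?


~0b10101110101101111101111001010101 = 0b1010001010010000010000110101010 = 1363681706 (32-bit unsigned)

1363681706


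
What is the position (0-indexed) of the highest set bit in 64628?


0b1111110001110100. Highest set bit at position 15

15


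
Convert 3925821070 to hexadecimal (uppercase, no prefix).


3925821070 = E9FF468E hex

E9FF468E


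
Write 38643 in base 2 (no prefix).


38643 = 1001011011110011 in binary

1001011011110011


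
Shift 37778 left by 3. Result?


0b1001001110010010 << 3 = 0b1001001110010010000 = 302224

302224


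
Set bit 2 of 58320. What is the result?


58320 | (1 << 2) = 58320 | 4 = 58324

58324


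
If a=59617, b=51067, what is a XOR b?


59617 ^ 51067 = 12186

12186


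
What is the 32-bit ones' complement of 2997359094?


2997359094 ^ 4294967295 = 1297608201

1297608201


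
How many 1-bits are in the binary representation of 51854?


0b1100101010001110 has 8 set bits

8


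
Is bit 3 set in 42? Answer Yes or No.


0b101010, bit 3 = 1. Yes

Yes


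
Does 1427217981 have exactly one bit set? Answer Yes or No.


0b1010101000100011001111000111101. Multiple bits set => No

No


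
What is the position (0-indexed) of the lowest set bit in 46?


0b101110. Lowest set bit at position 1

1


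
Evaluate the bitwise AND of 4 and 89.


0b100 & 0b1011001 = 0b0 = 0

0


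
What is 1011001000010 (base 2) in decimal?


1011001000010 in decimal = 5698

5698


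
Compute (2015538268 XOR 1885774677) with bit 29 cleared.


Step 1: 2015538268 ^ 1885774677 = 138678025
Step 2: 138678025 & ~(1 << 29) = 138678025

138678025


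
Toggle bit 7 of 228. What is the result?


228 ^ (1 << 7) = 228 ^ 128 = 100

100
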